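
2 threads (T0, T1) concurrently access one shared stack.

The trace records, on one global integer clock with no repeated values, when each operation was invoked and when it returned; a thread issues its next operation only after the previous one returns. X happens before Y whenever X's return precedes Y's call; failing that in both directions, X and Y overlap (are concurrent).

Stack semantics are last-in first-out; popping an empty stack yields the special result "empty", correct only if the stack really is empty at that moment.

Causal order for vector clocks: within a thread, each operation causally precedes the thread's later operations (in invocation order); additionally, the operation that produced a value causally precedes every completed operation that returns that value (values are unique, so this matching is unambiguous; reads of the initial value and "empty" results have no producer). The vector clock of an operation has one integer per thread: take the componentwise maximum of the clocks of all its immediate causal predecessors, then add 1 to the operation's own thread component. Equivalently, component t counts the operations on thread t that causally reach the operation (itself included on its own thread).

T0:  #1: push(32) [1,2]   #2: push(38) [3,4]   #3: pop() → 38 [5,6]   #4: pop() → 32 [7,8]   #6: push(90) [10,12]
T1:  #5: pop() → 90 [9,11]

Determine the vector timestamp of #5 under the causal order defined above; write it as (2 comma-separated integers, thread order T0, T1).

(5, 1)

#1 (invocation 1): nothing precedes it; T0's component alone gives (1, 0)
from VC(#1)=(1, 0), #2 (invoked 3) maxes components and bumps T0 → (2, 0)
from VC(#2)=(2, 0), #3 (invoked 5) maxes components and bumps T0 → (3, 0)
from VC(#1)=(1, 0), VC(#3)=(3, 0), #4 (invoked 7) maxes components and bumps T0 → (4, 0)
from VC(#4)=(4, 0), #6 (invoked 10) maxes components and bumps T0 → (5, 0)
from VC(#6)=(5, 0), #5 (invoked 9) maxes components and bumps T1 → (5, 1)
target: VC(#5) = (5, 1)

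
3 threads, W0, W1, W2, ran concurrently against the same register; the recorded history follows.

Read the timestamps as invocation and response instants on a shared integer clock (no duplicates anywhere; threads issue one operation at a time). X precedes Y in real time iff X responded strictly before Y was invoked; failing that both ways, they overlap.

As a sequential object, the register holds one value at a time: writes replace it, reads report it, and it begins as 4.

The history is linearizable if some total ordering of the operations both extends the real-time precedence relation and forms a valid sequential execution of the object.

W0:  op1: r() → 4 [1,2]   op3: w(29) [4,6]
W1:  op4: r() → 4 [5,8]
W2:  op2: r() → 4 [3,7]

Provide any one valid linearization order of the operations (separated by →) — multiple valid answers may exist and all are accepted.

op1 → op2 → op4 → op3

1. op1 r() → 4, leaving value 4
2. op2 r() → 4, leaving value 4
3. op4 r() → 4, leaving value 4
4. op3 w(29), leaving value 29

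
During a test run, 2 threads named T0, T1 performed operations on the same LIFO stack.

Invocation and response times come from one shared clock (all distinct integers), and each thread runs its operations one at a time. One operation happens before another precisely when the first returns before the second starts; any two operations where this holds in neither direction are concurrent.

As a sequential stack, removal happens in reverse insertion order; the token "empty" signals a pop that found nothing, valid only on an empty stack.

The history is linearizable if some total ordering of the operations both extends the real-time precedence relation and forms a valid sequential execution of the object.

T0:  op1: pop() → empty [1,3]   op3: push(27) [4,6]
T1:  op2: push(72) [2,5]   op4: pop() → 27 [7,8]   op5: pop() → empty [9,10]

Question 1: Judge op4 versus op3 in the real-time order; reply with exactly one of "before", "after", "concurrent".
Answer: after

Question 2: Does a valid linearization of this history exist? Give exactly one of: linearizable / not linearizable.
not linearizable

through event 9 a valid linearization exists; event 10 (op5 responding at time 10) ends that
no legal order exists: 3 real-time-consistent candidates over 5 completed LIFO stack operations, all rejected
for example op1, op2, op3, op4, op5 fails at step 5: op5 pop() → empty is not legal there
for example op1, op3, op2, op4, op5 fails at step 4: op4 pop() → 27 is not legal there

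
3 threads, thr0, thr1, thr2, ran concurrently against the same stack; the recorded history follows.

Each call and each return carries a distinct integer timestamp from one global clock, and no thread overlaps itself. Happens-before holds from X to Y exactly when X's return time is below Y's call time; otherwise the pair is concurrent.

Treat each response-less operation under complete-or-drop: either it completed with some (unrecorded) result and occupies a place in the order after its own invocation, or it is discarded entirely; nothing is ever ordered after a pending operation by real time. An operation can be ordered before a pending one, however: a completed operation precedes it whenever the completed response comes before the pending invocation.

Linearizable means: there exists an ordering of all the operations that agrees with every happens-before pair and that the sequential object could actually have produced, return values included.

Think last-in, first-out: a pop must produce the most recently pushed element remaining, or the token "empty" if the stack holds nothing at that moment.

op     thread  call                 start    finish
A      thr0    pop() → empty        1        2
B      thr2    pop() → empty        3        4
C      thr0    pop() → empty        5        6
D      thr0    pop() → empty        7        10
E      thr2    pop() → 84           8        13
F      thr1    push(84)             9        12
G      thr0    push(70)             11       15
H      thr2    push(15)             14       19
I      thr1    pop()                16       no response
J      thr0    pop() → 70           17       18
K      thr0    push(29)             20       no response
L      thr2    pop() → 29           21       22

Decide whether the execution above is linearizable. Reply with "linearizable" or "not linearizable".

a witness: A, B, C, D, F, E, G, H, I, J, K, L
after step 1 (A pop() → empty): stack <>
after step 2 (B pop() → empty): stack <>
after step 3 (C pop() → empty): stack <>
after step 4 (D pop() → empty): stack <>
after step 5 (F push(84)): stack <84>
after step 6 (E pop() → 84): stack <>
after step 7 (G push(70)): stack <70>
after step 8 (H push(15)): stack <70,15>
after step 9 (I pop() (pending, included)): stack <70>
after step 10 (J pop() → 70): stack <>
after step 11 (K push(29) (pending, included)): stack <29>
after step 12 (L pop() → 29): stack <>

linearizable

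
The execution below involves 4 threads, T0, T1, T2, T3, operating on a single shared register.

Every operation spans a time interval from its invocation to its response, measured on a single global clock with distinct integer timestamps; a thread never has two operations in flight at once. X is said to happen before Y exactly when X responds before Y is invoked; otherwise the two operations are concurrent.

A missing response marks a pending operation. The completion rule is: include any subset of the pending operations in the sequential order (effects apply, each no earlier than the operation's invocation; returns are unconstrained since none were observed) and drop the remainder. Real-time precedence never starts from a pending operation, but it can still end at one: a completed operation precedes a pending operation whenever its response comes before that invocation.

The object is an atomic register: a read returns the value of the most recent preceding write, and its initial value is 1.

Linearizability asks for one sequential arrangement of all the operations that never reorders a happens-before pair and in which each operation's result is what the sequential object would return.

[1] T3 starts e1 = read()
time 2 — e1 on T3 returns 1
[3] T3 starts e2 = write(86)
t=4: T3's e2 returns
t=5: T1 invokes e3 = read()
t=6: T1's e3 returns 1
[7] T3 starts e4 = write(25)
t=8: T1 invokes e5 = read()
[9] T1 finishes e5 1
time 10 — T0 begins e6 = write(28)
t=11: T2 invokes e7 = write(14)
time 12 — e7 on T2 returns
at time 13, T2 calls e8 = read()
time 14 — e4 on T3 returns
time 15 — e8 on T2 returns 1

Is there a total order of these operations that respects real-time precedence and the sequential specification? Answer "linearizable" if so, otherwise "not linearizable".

cut after 5 events: linearizable; cut after 6 events (e3 responds, time 6): not linearizable
a single order respects real time; the 3 completed register operations fail replay along it
one such order, e1, e2, e3, breaks at step 3 where e3 read() → 1 is illegal

not linearizable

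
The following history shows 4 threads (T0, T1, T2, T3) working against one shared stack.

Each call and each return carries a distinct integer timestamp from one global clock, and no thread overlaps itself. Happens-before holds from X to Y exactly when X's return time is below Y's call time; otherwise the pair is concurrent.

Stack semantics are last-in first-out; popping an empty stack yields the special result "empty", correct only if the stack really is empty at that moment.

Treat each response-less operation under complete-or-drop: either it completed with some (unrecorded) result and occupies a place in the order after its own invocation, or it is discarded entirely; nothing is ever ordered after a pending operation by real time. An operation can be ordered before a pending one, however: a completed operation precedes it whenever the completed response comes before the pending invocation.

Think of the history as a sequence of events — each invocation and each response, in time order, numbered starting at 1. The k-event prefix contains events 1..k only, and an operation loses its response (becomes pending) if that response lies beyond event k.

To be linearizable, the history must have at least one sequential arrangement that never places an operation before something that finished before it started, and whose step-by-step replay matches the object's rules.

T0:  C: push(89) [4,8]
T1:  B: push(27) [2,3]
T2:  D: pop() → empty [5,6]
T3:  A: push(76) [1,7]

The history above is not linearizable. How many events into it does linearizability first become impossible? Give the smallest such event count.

events 1..5 are linearizable, e.g. via A, B:
after step 1 (A push(76) (pending, included)): stack <76>
after step 2 (B push(27)): stack <76,27>
event 6 — D's response, time 6 — after it, nothing linearizes
no completion choice of the 2 pending operations (A, C) rescues it — every subset was tried
sample order B, D (pending dropped) stalls at step 2 — D pop() → empty has no legal effect

6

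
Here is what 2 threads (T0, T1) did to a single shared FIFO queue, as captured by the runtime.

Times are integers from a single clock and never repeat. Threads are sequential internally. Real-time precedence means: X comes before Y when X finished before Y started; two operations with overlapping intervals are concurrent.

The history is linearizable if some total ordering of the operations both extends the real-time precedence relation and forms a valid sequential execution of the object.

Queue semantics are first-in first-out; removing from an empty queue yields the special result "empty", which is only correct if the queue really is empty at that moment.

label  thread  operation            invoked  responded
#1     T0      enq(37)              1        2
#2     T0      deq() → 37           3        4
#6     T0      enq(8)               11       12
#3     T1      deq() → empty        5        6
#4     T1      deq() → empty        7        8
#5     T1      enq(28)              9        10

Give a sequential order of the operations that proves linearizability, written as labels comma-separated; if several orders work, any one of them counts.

1. #1 enq(37), leaving queue <37>
2. #2 deq() → 37, leaving queue <>
3. #3 deq() → empty, leaving queue <>
4. #4 deq() → empty, leaving queue <>
5. #5 enq(28), leaving queue <28>
6. #6 enq(8), leaving queue <28,8>

#1, #2, #3, #4, #5, #6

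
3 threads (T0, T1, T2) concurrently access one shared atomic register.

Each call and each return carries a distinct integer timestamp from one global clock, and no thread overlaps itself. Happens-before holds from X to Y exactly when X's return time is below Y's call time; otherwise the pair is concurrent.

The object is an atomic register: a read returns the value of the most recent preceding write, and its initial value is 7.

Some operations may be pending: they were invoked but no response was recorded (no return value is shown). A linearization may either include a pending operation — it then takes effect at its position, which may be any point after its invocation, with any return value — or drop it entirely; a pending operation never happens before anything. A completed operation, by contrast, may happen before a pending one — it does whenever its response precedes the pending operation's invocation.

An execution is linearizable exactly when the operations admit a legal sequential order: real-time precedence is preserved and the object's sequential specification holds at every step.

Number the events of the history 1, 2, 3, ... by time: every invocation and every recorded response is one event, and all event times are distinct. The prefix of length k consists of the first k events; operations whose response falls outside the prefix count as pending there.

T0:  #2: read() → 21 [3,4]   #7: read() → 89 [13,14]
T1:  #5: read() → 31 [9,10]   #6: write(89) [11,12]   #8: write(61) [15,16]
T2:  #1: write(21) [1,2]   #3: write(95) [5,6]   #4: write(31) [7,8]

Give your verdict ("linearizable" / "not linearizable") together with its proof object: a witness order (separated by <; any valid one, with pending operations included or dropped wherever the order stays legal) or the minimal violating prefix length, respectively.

linearizable — witness: #1 < #2 < #3 < #4 < #5 < #6 < #7 < #8

after step 1 (#1 write(21)): value 21
after step 2 (#2 read() → 21): value 21
after step 3 (#3 write(95)): value 95
after step 4 (#4 write(31)): value 31
after step 5 (#5 read() → 31): value 31
after step 6 (#6 write(89)): value 89
after step 7 (#7 read() → 89): value 89
after step 8 (#8 write(61)): value 61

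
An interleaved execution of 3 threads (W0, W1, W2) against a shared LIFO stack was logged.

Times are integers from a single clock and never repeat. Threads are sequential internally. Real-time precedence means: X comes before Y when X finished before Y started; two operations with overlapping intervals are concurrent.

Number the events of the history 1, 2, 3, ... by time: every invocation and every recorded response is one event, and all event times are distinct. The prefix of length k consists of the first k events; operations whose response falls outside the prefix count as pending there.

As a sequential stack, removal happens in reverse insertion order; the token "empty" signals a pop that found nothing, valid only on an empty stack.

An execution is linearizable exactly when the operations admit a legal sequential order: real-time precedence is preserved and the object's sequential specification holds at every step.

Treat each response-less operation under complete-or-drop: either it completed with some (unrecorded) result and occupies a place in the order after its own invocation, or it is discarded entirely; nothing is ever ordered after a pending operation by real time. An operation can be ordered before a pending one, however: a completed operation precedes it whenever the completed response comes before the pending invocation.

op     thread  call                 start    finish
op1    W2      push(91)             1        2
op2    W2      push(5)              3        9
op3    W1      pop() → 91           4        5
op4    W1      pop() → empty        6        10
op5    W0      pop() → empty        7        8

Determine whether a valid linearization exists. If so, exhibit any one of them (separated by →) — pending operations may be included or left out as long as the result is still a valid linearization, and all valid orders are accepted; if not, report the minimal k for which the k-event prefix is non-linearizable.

linearizable — witness: op1 → op3 → op4 → op5 → op2

1. op1 push(91), leaving stack <91>
2. op3 pop() → 91, leaving stack <>
3. op4 pop() → empty, leaving stack <>
4. op5 pop() → empty, leaving stack <>
5. op2 push(5), leaving stack <5>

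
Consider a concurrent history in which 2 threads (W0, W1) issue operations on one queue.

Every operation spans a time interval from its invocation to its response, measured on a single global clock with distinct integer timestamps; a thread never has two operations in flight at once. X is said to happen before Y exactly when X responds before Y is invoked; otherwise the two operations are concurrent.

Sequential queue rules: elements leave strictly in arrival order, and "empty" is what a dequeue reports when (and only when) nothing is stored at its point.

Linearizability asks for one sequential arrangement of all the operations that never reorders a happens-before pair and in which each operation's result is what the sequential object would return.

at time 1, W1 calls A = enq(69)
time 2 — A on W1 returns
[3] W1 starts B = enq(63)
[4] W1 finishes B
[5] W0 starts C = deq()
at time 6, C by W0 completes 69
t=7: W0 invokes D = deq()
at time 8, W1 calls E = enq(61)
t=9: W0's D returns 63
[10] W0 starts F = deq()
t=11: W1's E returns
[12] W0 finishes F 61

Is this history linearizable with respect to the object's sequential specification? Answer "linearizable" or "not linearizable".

one valid linearization: A, B, C, D, E, F
after step 1 (A enq(69)): queue <69>
after step 2 (B enq(63)): queue <69,63>
after step 3 (C deq() → 69): queue <63>
after step 4 (D deq() → 63): queue <>
after step 5 (E enq(61)): queue <61>
after step 6 (F deq() → 61): queue <>

linearizable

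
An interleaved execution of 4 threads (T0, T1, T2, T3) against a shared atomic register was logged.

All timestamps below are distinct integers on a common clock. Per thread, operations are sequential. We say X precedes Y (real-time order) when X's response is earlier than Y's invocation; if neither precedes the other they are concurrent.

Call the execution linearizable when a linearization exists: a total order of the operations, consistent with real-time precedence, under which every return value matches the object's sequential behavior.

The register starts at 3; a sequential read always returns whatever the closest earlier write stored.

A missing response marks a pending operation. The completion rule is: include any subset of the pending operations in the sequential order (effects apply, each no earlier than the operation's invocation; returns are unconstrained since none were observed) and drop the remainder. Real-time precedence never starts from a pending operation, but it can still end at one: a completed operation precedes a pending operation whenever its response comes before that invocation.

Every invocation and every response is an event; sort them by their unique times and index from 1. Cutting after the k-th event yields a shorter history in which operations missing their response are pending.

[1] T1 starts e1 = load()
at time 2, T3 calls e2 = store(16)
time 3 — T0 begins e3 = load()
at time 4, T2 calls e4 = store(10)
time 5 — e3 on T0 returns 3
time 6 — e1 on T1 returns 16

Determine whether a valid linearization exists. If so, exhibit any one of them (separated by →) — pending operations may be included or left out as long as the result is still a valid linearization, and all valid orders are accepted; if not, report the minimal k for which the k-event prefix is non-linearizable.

after step 1 (e3 load() → 3): value 3
after step 2 (e2 store(16) (pending, included)): value 16
after step 3 (e1 load() → 16): value 16

linearizable — witness: e3 → e2 → e1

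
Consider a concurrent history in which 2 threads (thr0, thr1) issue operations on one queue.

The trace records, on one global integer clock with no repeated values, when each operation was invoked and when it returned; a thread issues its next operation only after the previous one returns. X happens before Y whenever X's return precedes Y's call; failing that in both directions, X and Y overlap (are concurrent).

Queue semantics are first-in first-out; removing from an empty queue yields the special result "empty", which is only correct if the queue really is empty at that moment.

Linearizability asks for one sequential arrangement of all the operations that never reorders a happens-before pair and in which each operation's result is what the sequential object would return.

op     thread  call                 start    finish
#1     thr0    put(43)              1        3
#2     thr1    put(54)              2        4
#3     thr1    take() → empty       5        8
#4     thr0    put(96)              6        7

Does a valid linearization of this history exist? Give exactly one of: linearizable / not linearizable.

not linearizable

through event 7 a valid linearization exists; event 8 (#3 responding at time 8) ends that
4 orders of the 4 completed queue ops respect real time; none is legal
sample order #1, #2, #3, #4 stalls at step 3 — #3 take() → empty has no legal effect
sample order #1, #2, #4, #3 stalls at step 4 — #3 take() → empty has no legal effect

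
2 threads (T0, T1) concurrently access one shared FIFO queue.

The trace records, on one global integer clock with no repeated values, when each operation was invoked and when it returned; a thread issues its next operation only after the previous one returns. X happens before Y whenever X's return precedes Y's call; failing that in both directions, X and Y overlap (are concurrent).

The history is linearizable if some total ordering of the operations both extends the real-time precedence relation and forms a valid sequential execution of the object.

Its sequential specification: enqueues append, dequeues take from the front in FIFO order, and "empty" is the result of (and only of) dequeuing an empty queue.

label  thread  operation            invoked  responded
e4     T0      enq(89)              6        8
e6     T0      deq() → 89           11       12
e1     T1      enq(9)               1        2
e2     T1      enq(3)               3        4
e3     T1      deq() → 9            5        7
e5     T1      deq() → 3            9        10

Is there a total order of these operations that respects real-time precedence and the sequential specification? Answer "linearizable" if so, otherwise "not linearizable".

linearizable

one valid linearization: e1, e2, e3, e4, e5, e6
step 1: e1 enq(9) — queue <9>
step 2: e2 enq(3) — queue <9,3>
step 3: e3 deq() → 9 — queue <3>
step 4: e4 enq(89) — queue <3,89>
step 5: e5 deq() → 3 — queue <89>
step 6: e6 deq() → 89 — queue <>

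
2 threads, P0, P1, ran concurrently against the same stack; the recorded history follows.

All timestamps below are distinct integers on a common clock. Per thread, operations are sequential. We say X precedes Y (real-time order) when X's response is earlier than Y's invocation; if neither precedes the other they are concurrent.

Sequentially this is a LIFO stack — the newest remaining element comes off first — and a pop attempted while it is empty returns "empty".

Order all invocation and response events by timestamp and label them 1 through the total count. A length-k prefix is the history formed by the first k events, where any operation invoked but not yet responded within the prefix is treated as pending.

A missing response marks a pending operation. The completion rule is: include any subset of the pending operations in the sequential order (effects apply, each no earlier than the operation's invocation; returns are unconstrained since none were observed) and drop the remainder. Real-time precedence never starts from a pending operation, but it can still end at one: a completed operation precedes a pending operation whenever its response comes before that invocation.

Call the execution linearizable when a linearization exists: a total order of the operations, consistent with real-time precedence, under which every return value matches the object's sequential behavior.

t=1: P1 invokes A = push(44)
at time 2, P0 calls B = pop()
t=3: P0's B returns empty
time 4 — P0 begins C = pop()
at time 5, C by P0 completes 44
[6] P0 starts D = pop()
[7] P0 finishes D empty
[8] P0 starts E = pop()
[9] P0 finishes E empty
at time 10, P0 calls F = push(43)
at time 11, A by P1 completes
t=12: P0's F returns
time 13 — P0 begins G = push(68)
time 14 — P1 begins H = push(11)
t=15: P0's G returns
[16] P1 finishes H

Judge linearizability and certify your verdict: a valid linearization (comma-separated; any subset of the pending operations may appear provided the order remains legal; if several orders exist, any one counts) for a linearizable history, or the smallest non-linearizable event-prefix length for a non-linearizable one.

linearizable — witness: B, A, C, D, E, F, G, H

1. B pop() → empty, leaving stack <>
2. A push(44), leaving stack <44>
3. C pop() → 44, leaving stack <>
4. D pop() → empty, leaving stack <>
5. E pop() → empty, leaving stack <>
6. F push(43), leaving stack <43>
7. G push(68), leaving stack <43,68>
8. H push(11), leaving stack <43,68,11>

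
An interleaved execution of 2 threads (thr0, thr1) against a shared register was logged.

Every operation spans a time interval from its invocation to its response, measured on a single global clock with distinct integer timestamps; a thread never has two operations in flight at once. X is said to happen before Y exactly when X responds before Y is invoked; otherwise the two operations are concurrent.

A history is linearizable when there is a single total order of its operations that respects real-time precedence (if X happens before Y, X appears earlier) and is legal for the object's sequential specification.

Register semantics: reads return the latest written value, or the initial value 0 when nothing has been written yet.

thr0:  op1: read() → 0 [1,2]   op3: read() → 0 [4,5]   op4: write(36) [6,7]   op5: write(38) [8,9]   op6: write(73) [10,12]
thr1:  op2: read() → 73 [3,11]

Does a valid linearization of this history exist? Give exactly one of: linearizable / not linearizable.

a witness: op1, op3, op4, op5, op6, op2
after step 1 (op1 read() → 0): value 0
after step 2 (op3 read() → 0): value 0
after step 3 (op4 write(36)): value 36
after step 4 (op5 write(38)): value 38
after step 5 (op6 write(73)): value 73
after step 6 (op2 read() → 73): value 73

linearizable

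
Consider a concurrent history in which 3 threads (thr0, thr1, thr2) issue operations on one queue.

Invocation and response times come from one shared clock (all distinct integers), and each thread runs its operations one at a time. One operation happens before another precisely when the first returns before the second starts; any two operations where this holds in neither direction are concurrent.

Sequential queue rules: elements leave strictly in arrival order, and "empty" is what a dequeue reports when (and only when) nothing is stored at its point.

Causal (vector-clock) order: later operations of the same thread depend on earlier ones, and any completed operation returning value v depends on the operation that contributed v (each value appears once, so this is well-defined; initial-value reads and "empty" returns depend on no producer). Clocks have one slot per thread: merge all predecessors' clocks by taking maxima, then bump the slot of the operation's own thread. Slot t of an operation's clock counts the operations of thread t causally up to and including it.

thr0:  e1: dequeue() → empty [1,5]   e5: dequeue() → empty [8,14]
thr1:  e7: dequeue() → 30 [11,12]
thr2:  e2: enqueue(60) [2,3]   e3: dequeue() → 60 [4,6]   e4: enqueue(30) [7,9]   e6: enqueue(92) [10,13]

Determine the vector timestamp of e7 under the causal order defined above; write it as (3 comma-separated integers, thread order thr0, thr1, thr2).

(0, 1, 3)

e2 (invocation 2): nothing precedes it; thr2's component alone gives (0, 0, 1)
e1 (invocation 1): nothing precedes it; thr0's component alone gives (1, 0, 0)
e3 (invocation 4): componentwise max over VC(e2)=(0, 0, 1), +1 at thr2, giving (0, 0, 2)
e5 (invocation 8): componentwise max over VC(e1)=(1, 0, 0), +1 at thr0, giving (2, 0, 0)
e4 (invocation 7): componentwise max over VC(e3)=(0, 0, 2), +1 at thr2, giving (0, 0, 3)
e6 (invocation 10): componentwise max over VC(e4)=(0, 0, 3), +1 at thr2, giving (0, 0, 4)
e7 (invocation 11): componentwise max over VC(e4)=(0, 0, 3), +1 at thr1, giving (0, 1, 3)
target: VC(e7) = (0, 1, 3)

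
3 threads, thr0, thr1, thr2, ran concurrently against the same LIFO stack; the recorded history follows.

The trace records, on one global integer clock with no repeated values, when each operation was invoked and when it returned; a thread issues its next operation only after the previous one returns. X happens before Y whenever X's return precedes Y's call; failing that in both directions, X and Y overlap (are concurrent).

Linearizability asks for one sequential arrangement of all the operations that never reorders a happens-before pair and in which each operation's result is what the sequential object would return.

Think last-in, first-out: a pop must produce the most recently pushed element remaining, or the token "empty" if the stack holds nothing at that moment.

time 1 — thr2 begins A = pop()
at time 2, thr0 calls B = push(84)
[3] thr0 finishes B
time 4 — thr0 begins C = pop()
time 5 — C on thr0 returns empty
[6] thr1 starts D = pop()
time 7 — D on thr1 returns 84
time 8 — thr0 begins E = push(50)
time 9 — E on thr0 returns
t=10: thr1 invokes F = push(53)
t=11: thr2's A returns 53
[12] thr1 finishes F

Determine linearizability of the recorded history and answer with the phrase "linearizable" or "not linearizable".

not linearizable

through event 6 a valid linearization exists; event 7 (D responding at time 7) ends that
exactly one order of the 3 completed ops respects real time; the LIFO stack replay fails
including or dropping the 1 pending operation (A) in any combination fails
e.g. B, C, D (pending dropped): illegal at step 2, since C pop() → empty cannot apply there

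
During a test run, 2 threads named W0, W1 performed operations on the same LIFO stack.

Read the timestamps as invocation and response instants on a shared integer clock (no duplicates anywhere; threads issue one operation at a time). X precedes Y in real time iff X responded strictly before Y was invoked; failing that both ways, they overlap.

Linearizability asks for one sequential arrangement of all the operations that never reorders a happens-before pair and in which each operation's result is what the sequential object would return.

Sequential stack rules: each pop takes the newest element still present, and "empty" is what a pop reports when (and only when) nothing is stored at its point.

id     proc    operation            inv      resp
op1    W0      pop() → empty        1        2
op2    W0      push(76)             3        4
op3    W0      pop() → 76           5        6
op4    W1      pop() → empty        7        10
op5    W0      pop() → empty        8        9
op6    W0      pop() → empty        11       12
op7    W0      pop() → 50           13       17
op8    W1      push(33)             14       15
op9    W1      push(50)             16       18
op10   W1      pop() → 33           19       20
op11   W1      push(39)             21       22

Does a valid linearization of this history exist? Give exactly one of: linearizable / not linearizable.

a witness: op1, op2, op3, op4, op5, op6, op8, op9, op7, op10, op11
after step 1 (op1 pop() → empty): stack <>
after step 2 (op2 push(76)): stack <76>
after step 3 (op3 pop() → 76): stack <>
after step 4 (op4 pop() → empty): stack <>
after step 5 (op5 pop() → empty): stack <>
after step 6 (op6 pop() → empty): stack <>
after step 7 (op8 push(33)): stack <33>
after step 8 (op9 push(50)): stack <33,50>
after step 9 (op7 pop() → 50): stack <33>
after step 10 (op10 pop() → 33): stack <>
after step 11 (op11 push(39)): stack <39>

linearizable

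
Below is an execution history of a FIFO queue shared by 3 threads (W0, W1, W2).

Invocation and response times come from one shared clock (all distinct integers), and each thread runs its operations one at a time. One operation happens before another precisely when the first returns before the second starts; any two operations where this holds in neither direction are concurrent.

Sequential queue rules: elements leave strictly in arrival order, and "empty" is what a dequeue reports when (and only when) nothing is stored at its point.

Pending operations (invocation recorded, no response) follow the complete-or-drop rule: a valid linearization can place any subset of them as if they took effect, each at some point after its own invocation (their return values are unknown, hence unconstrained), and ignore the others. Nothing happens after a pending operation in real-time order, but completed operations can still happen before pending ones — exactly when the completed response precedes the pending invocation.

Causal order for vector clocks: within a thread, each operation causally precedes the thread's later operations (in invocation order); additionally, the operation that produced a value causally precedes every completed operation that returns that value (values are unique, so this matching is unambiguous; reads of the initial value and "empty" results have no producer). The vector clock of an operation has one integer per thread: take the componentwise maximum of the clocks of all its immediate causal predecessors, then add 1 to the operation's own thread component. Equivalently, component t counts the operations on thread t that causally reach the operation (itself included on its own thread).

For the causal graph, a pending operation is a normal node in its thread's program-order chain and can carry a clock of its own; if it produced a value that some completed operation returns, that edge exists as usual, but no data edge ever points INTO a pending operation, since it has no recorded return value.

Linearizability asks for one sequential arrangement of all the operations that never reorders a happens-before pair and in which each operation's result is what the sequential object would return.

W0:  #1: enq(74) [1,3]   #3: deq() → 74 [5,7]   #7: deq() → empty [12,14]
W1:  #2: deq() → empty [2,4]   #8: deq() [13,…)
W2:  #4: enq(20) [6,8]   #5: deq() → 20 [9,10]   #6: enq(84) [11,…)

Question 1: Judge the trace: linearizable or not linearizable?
linearizable

a witness: #2, #1, #3, #4, #5, #6, #8, #7
1. #2 deq() → empty, leaving queue <>
2. #1 enq(74), leaving queue <74>
3. #3 deq() → 74, leaving queue <>
4. #4 enq(20), leaving queue <20>
5. #5 deq() → 20, leaving queue <>
6. #6 enq(84) (pending, included), leaving queue <84>
7. #8 deq() (pending, included), leaving queue <>
8. #7 deq() → empty, leaving queue <>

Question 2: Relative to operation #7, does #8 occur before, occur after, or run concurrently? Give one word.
concurrent

#8 spans [13,…), #7 spans [12,14]
the intervals overlap in both directions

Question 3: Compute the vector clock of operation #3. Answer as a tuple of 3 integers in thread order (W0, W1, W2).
(2, 0, 0)

#4, invoked 6, has no incoming edges; only W2's bump applies → (0, 0, 1)
#2, invoked 2, has no incoming edges; only W1's bump applies → (0, 1, 0)
#1, invoked 1, has no incoming edges; only W0's bump applies → (1, 0, 0)
#5, invoked 9, takes VC(#4)=(0, 0, 1) under max, adds 1 for W2 → (0, 0, 2)
#8, invoked 13, takes VC(#2)=(0, 1, 0) under max, adds 1 for W1 → (0, 2, 0)
#3, invoked 5, takes VC(#1)=(1, 0, 0) under max, adds 1 for W0 → (2, 0, 0)
#6, invoked 11, takes VC(#5)=(0, 0, 2) under max, adds 1 for W2 → (0, 0, 3)
#7, invoked 12, takes VC(#3)=(2, 0, 0) under max, adds 1 for W0 → (3, 0, 0)
target: VC(#3) = (2, 0, 0)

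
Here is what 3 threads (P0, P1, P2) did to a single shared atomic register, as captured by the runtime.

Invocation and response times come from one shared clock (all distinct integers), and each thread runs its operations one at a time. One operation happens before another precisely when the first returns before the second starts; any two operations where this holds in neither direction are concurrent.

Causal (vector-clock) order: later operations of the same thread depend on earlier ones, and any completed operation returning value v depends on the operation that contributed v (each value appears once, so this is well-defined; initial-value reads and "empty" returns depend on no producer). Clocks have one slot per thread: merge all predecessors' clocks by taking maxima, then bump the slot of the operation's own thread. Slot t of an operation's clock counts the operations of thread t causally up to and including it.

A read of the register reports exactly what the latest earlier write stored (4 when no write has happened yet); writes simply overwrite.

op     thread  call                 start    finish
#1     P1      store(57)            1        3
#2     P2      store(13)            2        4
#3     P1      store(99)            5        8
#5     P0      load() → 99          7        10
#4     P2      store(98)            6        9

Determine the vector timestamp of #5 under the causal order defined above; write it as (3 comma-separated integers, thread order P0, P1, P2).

no predecessors for #2 (invoked 2): P2 increments from zero → (0, 0, 1)
no predecessors for #1 (invoked 1): P1 increments from zero → (0, 1, 0)
#4 (invocation 6): componentwise max over VC(#2)=(0, 0, 1), +1 at P2, giving (0, 0, 2)
#3 (invocation 5): componentwise max over VC(#1)=(0, 1, 0), +1 at P1, giving (0, 2, 0)
#5 (invocation 7): componentwise max over VC(#3)=(0, 2, 0), +1 at P0, giving (1, 2, 0)
target: VC(#5) = (1, 2, 0)

(1, 2, 0)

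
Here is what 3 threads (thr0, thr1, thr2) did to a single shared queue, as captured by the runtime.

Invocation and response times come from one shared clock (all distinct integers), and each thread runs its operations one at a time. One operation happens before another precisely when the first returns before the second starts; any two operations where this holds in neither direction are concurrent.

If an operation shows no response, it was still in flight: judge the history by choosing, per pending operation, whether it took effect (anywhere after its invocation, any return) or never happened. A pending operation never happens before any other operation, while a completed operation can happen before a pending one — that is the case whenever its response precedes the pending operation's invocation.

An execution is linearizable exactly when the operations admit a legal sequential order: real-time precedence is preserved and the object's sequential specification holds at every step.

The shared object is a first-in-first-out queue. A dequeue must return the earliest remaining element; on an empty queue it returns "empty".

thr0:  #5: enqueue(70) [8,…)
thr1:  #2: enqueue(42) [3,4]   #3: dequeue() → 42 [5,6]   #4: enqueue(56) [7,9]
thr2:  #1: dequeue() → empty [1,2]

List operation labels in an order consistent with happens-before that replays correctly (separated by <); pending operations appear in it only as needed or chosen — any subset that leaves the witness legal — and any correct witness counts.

step 1: #1 dequeue() → empty — queue <>
step 2: #2 enqueue(42) — queue <42>
step 3: #3 dequeue() → 42 — queue <>
step 4: #4 enqueue(56) — queue <56>

#1 < #2 < #3 < #4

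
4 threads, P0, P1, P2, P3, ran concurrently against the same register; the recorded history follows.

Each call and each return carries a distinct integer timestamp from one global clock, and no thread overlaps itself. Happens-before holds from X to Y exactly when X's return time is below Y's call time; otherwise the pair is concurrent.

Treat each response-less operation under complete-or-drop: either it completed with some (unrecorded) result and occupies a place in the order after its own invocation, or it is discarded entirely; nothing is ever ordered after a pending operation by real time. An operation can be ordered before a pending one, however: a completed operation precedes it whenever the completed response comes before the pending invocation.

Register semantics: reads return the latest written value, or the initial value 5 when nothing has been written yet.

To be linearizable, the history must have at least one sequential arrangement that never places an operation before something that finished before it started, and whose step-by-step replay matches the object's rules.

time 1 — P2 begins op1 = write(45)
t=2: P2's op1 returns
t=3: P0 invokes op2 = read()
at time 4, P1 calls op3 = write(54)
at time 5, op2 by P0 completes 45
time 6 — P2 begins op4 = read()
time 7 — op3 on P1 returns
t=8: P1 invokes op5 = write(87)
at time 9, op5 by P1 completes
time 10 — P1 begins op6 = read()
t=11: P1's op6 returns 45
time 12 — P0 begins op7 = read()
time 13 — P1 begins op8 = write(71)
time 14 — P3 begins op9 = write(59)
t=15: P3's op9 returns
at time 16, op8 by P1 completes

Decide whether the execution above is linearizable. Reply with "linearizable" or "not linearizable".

events 1..10 are fine; event 11 — the response of op6 at time 11 — makes the prefix non-linearizable
all 2 real-time-respecting orders fail — 5 completed register operations, no legal replay
including or dropping the 1 pending operation (op4) in any combination fails
one such order, op1, op2, op3, op5, op6 (pending dropped), breaks at step 5 where op6 read() → 45 is illegal
one such order, op1, op3, op2, op5, op6 (pending dropped), breaks at step 3 where op2 read() → 45 is illegal

not linearizable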